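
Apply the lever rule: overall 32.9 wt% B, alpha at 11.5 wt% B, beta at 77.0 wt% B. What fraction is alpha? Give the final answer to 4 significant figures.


f_alpha = (C_beta - C0) / (C_beta - C_alpha)
f_alpha = (77.0 - 32.9) / (77.0 - 11.5)
f_alpha = 0.6733


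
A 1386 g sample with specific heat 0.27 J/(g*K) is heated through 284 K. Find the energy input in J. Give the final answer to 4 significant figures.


Q = m * cp * dT
Q = 1386 * 0.27 * 284
Q = 106300 J


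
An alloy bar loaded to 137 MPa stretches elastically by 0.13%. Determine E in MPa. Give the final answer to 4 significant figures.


E = sigma / epsilon
epsilon = 0.13% = 1.3e-03
E = 137 / 1.3e-03
E = 105400 MPa


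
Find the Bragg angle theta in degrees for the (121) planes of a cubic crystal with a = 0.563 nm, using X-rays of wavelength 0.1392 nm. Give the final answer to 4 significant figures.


d = a / sqrt(h^2+k^2+l^2)
d = 0.563 / sqrt(6) = 0.229844 nm
lambda = 2*d*sin(theta)  =>  sin(theta) = lambda / (2*d)
sin(theta) = 0.1392 / (2 * 0.229844) = 0.302814
theta = 17.63 deg


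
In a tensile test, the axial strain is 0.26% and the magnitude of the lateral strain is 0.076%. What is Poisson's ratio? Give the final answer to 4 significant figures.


nu = -epsilon_lat / epsilon_axial
Lateral strain is contraction (negative), so using magnitudes:
nu = 0.076 / 0.26
nu = 0.2923


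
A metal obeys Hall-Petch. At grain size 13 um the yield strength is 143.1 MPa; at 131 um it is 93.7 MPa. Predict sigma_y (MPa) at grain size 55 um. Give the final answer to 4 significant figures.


sigma_y = sigma0 + k / sqrt(d)
1/sqrt(d1) = 1/sqrt(1.3e-05) = 277.35;  1/sqrt(d2) = 87.3704
k = (sigma1 - sigma2) / (1/sqrt(d1) - 1/sqrt(d2)) = (143.1 - 93.7) / (277.35 - 87.3704) = 0.260028 MPa*m^0.5
sigma0 = sigma1 - k/sqrt(d1) = 143.1 - 0.260028*277.35 = 70.9813 MPa
sigma_y(d3) = 70.9813 + 0.260028 / sqrt(5.5e-05) = 106 MPa


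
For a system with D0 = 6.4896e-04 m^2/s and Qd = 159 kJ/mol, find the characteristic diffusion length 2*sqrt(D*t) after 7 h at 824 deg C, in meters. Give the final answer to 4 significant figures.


Step 1: D = D0 * exp(-Qd/(R*T))
T = 1097.15 K
D = 6.4896e-04 * exp(-159e3 / (8.314 * 1097.15)) = 1.74603e-11 m^2/s
Step 2: L = 2*sqrt(D*t)
t = 7 h = 25200 s
L = 2*sqrt(1.74603e-11 * 25200) = 1.327e-03 m


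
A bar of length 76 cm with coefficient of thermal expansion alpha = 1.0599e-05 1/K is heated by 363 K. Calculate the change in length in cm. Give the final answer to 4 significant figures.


dL = L0 * alpha * dT
dL = 76 * 1.0599e-05 * 363
dL = 0.2924 cm


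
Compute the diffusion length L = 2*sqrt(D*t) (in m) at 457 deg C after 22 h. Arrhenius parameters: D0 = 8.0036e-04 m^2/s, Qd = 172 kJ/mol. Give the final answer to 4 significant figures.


Step 1: D = D0 * exp(-Qd/(R*T))
T = 730.15 K
D = 8.0036e-04 * exp(-172e3 / (8.314 * 730.15)) = 3.96305e-16 m^2/s
Step 2: L = 2*sqrt(D*t)
t = 22 h = 79200 s
L = 2*sqrt(3.96305e-16 * 79200) = 1.12e-05 m


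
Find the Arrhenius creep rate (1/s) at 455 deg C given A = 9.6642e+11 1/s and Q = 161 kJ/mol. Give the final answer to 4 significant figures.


rate = A * exp(-Q / (R*T))
T = 455 + 273.15 = 728.15 K
rate = 9.6642e+11 * exp(-161e3 / (8.314 * 728.15))
rate = 2.724 1/s


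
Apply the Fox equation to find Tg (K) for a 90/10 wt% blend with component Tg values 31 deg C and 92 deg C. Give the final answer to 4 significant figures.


1/Tg = w1/Tg1 + w2/Tg2 (in Kelvin)
Tg1 = 304.15 K, Tg2 = 365.15 K
1/Tg = 0.9/304.15 + 0.1/365.15
Tg = 309.3 K


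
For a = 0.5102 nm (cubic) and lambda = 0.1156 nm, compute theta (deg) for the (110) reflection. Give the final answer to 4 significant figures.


d = a / sqrt(h^2+k^2+l^2)
d = 0.5102 / sqrt(2) = 0.360766 nm
lambda = 2*d*sin(theta)  =>  sin(theta) = lambda / (2*d)
sin(theta) = 0.1156 / (2 * 0.360766) = 0.160215
theta = 9.219 deg


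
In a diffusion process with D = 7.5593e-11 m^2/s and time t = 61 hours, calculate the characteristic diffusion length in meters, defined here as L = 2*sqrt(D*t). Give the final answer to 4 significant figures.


t = 61 hr = 219600 s
Diffusion length = 2*sqrt(D*t)
= 2*sqrt(7.5593e-11 * 219600)
= 8.149e-03 m


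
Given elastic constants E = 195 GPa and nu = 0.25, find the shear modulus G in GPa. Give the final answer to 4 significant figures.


G = E / (2*(1+nu))
G = 195 / (2*(1+0.25))
G = 78 GPa


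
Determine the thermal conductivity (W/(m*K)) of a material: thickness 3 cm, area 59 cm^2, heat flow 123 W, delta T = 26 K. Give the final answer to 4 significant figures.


k = Q*L / (A*dT)
L = 0.03 m, A = 5.9e-03 m^2
k = 123 * 0.03 / (5.9e-03 * 26)
k = 24.05 W/(m*K)


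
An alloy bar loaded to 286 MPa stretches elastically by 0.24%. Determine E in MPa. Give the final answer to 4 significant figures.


E = sigma / epsilon
epsilon = 0.24% = 2.4e-03
E = 286 / 2.4e-03
E = 119200 MPa


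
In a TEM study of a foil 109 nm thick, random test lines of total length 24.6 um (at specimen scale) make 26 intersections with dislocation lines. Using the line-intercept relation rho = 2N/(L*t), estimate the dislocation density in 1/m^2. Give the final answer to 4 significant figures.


rho = 2N / (L * t)
L = 24.6 um = 2.46e-05 m, t = 109 nm = 1.09e-07 m
rho = 2 * 26 / (2.46e-05 * 1.09e-07)
rho = 1.939e+13 1/m^2


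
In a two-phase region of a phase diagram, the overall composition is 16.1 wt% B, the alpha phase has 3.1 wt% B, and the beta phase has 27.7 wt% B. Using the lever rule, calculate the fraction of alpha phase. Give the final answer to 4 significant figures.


f_alpha = (C_beta - C0) / (C_beta - C_alpha)
f_alpha = (27.7 - 16.1) / (27.7 - 3.1)
f_alpha = 0.4715


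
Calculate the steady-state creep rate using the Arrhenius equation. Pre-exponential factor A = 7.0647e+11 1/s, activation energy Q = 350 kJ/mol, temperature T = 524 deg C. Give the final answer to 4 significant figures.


rate = A * exp(-Q / (R*T))
T = 524 + 273.15 = 797.15 K
rate = 7.0647e+11 * exp(-350e3 / (8.314 * 797.15))
rate = 8.202e-12 1/s


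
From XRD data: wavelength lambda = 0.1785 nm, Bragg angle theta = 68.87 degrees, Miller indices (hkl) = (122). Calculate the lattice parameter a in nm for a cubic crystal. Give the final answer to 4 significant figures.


d = lambda / (2*sin(theta))
d = 0.1785 / (2*sin(68.87 deg))
d = 0.0956833 nm
a = d * sqrt(h^2+k^2+l^2) = 0.0956833 * sqrt(9)
a = 0.287 nm


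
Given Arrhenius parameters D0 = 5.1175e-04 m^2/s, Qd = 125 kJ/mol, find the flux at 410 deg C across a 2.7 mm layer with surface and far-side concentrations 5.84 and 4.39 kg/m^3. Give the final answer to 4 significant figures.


Step 1: D = D0 * exp(-Qd/(R*T))
T = 410 + 273.15 = 683.15 K
D = 5.1175e-04 * exp(-125e3 / (8.314 * 683.15)) = 1.4159e-13 m^2/s
Step 2: J = D * (C1 - C2) / dx
J = 1.4159e-13 * (5.84 - 4.39) / 2.7e-03
J = 7.604e-11 kg/(m^2*s)


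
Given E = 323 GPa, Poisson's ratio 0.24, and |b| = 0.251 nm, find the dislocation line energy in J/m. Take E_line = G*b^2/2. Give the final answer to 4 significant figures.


Step 1: G = E / (2*(1+nu))
G = 323 / (2*(1+0.24)) = 130.242 GPa = 1.30242e+11 Pa
Step 2: E_line = G*b^2/2
b = 0.251 nm = 2.51e-10 m
E_line = 0.5 * 1.30242e+11 * (2.51e-10)^2 = 4.103e-09 J/m


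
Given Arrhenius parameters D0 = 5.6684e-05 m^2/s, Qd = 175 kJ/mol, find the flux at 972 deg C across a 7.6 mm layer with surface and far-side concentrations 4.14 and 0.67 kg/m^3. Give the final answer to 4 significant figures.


Step 1: D = D0 * exp(-Qd/(R*T))
T = 972 + 273.15 = 1245.15 K
D = 5.6684e-05 * exp(-175e3 / (8.314 * 1245.15)) = 2.58144e-12 m^2/s
Step 2: J = D * (C1 - C2) / dx
J = 2.58144e-12 * (4.14 - 0.67) / 7.6e-03
J = 1.179e-09 kg/(m^2*s)


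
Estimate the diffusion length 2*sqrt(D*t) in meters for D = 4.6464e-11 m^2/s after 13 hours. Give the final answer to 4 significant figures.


t = 13 hr = 46800 s
Diffusion length = 2*sqrt(D*t)
= 2*sqrt(4.6464e-11 * 46800)
= 2.949e-03 m


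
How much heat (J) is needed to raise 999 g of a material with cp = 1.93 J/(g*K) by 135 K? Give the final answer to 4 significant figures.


Q = m * cp * dT
Q = 999 * 1.93 * 135
Q = 260300 J


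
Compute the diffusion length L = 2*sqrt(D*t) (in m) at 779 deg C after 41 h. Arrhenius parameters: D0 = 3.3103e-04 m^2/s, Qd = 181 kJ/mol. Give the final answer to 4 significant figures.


Step 1: D = D0 * exp(-Qd/(R*T))
T = 1052.15 K
D = 3.3103e-04 * exp(-181e3 / (8.314 * 1052.15)) = 3.41732e-13 m^2/s
Step 2: L = 2*sqrt(D*t)
t = 41 h = 147600 s
L = 2*sqrt(3.41732e-13 * 147600) = 4.492e-04 m


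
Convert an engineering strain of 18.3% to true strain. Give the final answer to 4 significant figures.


epsilon_true = ln(1 + epsilon_eng)
epsilon_true = ln(1 + 0.183)
epsilon_true = 0.1681


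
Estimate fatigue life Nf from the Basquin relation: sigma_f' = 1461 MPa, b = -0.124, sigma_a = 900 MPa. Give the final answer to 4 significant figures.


sigma_a = sigma_f' * (2*Nf)^b
2*Nf = (sigma_a / sigma_f')^(1/b)
2*Nf = (900 / 1461)^(1/-0.124)
2*Nf = 49.755
Nf = 24.88 cycles


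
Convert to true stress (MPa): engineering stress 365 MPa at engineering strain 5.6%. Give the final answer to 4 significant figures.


sigma_true = sigma_eng * (1 + epsilon_eng)
sigma_true = 365 * (1 + 0.056)
sigma_true = 385.4 MPa


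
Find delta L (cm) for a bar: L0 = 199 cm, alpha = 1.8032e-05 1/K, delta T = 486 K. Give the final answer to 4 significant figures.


dL = L0 * alpha * dT
dL = 199 * 1.8032e-05 * 486
dL = 1.744 cm


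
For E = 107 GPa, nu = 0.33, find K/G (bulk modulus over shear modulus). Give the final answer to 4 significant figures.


G = E / (2*(1+nu))
G = 107 / (2*(1+0.33)) = 40.2256 GPa
K = E / (3*(1-2*nu))
K = 107 / (3*(1-2*0.33)) = 104.902 GPa
K/G = 104.902 / 40.2256 = 2.608


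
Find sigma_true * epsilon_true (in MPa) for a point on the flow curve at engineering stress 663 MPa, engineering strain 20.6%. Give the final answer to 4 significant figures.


sigma_true = sigma_eng * (1 + epsilon_eng)
sigma_true = 663 * (1 + 0.206) = 799.578 MPa
epsilon_true = ln(1 + epsilon_eng)
epsilon_true = ln(1 + 0.206) = 0.187309
sigma_true * epsilon_true = 799.578 * 0.187309 = 149.8 MPa


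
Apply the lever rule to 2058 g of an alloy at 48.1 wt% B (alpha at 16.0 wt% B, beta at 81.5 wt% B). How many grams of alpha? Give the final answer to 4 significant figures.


f_alpha = (C_beta - C0) / (C_beta - C_alpha)
f_alpha = (81.5 - 48.1) / (81.5 - 16.0) = 0.509924
m_alpha = f_alpha * m_total = 0.509924 * 2058 = 1049 g


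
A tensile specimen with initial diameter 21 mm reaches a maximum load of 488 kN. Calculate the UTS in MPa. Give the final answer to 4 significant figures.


A0 = pi*(d/2)^2 = pi*(21/2)^2 = 346.361 mm^2
UTS = F_max / A0 = 488*1000 / 346.361
UTS = 1409 MPa


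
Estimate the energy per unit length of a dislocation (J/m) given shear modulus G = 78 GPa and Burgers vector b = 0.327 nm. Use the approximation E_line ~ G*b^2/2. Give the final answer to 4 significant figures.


E = G*b^2/2
b = 0.327 nm = 3.27e-10 m
G = 78 GPa = 7.8e+10 Pa
E = 0.5 * 7.8e+10 * (3.27e-10)^2
E = 4.17e-09 J/m


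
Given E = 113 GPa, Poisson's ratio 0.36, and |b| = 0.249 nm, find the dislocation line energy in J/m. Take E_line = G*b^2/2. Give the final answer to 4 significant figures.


Step 1: G = E / (2*(1+nu))
G = 113 / (2*(1+0.36)) = 41.5441 GPa = 4.15441e+10 Pa
Step 2: E_line = G*b^2/2
b = 0.249 nm = 2.49e-10 m
E_line = 0.5 * 4.15441e+10 * (2.49e-10)^2 = 1.288e-09 J/m


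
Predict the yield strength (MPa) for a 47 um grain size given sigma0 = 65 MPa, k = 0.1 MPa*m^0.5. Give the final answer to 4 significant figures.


sigma_y = sigma0 + k / sqrt(d)
d = 47 um = 4.7e-05 m
sigma_y = 65 + 0.1 / sqrt(4.7e-05)
sigma_y = 79.59 MPa


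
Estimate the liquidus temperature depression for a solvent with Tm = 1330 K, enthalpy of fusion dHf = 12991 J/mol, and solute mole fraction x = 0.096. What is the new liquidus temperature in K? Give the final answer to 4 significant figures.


dT = R*Tm^2*x / dHf
dT = 8.314 * 1330^2 * 0.096 / 12991
dT = 108.678 K
T_new = 1330 - 108.678 = 1221 K


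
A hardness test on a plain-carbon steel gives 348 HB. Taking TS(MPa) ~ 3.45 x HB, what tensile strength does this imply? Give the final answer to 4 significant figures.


TS (MPa) = 3.45 * HB
TS = 3.45 * 348
TS = 1201 MPa


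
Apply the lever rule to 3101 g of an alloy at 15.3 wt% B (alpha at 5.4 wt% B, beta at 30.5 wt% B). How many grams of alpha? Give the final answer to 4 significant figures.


f_alpha = (C_beta - C0) / (C_beta - C_alpha)
f_alpha = (30.5 - 15.3) / (30.5 - 5.4) = 0.605578
m_alpha = f_alpha * m_total = 0.605578 * 3101 = 1878 g


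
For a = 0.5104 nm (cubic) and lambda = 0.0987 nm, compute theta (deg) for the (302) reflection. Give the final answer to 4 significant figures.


d = a / sqrt(h^2+k^2+l^2)
d = 0.5104 / sqrt(13) = 0.141559 nm
lambda = 2*d*sin(theta)  =>  sin(theta) = lambda / (2*d)
sin(theta) = 0.0987 / (2 * 0.141559) = 0.348617
theta = 20.4 deg


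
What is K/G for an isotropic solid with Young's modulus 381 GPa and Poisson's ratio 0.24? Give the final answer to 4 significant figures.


G = E / (2*(1+nu))
G = 381 / (2*(1+0.24)) = 153.629 GPa
K = E / (3*(1-2*nu))
K = 381 / (3*(1-2*0.24)) = 244.231 GPa
K/G = 244.231 / 153.629 = 1.59


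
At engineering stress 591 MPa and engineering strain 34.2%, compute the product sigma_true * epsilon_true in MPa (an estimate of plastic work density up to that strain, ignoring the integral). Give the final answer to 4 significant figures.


sigma_true = sigma_eng * (1 + epsilon_eng)
sigma_true = 591 * (1 + 0.342) = 793.122 MPa
epsilon_true = ln(1 + epsilon_eng)
epsilon_true = ln(1 + 0.342) = 0.294161
sigma_true * epsilon_true = 793.122 * 0.294161 = 233.3 MPa


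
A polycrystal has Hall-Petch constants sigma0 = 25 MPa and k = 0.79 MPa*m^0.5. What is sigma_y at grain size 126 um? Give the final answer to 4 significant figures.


sigma_y = sigma0 + k / sqrt(d)
d = 126 um = 1.26e-04 m
sigma_y = 25 + 0.79 / sqrt(1.26e-04)
sigma_y = 95.38 MPa


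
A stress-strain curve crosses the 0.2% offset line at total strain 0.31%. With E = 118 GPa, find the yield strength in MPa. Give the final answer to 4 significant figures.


Offset strain = 0.002
Elastic strain at yield = total_strain - offset = 3.1e-03 - 0.002 = 1.1e-03
sigma_y = E * elastic_strain = 118000 * 1.1e-03
sigma_y = 129.8 MPa


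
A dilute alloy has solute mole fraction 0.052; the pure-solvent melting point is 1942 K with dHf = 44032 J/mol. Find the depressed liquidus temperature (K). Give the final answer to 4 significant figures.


dT = R*Tm^2*x / dHf
dT = 8.314 * 1942^2 * 0.052 / 44032
dT = 37.0291 K
T_new = 1942 - 37.0291 = 1905 K


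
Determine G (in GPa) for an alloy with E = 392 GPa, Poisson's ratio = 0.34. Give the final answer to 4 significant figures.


G = E / (2*(1+nu))
G = 392 / (2*(1+0.34))
G = 146.3 GPa


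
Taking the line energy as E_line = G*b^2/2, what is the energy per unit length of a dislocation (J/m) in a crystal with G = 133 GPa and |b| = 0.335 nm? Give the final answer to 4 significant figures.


E = G*b^2/2
b = 0.335 nm = 3.35e-10 m
G = 133 GPa = 1.33e+11 Pa
E = 0.5 * 1.33e+11 * (3.35e-10)^2
E = 7.463e-09 J/m


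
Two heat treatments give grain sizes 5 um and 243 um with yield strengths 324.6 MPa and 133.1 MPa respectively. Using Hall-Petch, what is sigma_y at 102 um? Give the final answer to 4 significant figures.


sigma_y = sigma0 + k / sqrt(d)
1/sqrt(d1) = 1/sqrt(5e-06) = 447.214;  1/sqrt(d2) = 64.15
k = (sigma1 - sigma2) / (1/sqrt(d1) - 1/sqrt(d2)) = (324.6 - 133.1) / (447.214 - 64.15) = 0.499917 MPa*m^0.5
sigma0 = sigma1 - k/sqrt(d1) = 324.6 - 0.499917*447.214 = 101.03 MPa
sigma_y(d3) = 101.03 + 0.499917 / sqrt(1.02e-04) = 150.5 MPa


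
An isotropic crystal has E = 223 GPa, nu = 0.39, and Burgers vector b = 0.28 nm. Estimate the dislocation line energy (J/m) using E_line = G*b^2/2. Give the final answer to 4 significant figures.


Step 1: G = E / (2*(1+nu))
G = 223 / (2*(1+0.39)) = 80.2158 GPa = 8.02158e+10 Pa
Step 2: E_line = G*b^2/2
b = 0.28 nm = 2.8e-10 m
E_line = 0.5 * 8.02158e+10 * (2.8e-10)^2 = 3.144e-09 J/m


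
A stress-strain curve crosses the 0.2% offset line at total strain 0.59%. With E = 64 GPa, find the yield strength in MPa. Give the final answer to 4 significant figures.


Offset strain = 0.002
Elastic strain at yield = total_strain - offset = 5.9e-03 - 0.002 = 3.9e-03
sigma_y = E * elastic_strain = 64000 * 3.9e-03
sigma_y = 249.6 MPa


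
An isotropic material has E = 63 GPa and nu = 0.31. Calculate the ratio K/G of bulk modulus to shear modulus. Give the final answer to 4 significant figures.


G = E / (2*(1+nu))
G = 63 / (2*(1+0.31)) = 24.0458 GPa
K = E / (3*(1-2*nu))
K = 63 / (3*(1-2*0.31)) = 55.2632 GPa
K/G = 55.2632 / 24.0458 = 2.298


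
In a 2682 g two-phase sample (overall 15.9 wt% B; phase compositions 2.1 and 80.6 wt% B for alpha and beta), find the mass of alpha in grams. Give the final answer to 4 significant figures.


f_alpha = (C_beta - C0) / (C_beta - C_alpha)
f_alpha = (80.6 - 15.9) / (80.6 - 2.1) = 0.824204
m_alpha = f_alpha * m_total = 0.824204 * 2682 = 2211 g


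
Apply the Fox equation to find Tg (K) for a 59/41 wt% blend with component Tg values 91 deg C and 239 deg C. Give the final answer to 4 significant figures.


1/Tg = w1/Tg1 + w2/Tg2 (in Kelvin)
Tg1 = 364.15 K, Tg2 = 512.15 K
1/Tg = 0.59/364.15 + 0.41/512.15
Tg = 413.1 K


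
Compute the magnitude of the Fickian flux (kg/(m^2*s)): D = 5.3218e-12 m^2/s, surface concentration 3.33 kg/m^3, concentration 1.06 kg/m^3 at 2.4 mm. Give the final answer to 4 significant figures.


J = -D * (dC/dx) = D * (C1 - C2) / dx
J = 5.3218e-12 * (3.33 - 1.06) / 2.4e-03
J = 5.034e-09 kg/(m^2*s)


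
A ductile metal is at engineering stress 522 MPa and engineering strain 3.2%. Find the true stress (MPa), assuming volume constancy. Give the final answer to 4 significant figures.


sigma_true = sigma_eng * (1 + epsilon_eng)
sigma_true = 522 * (1 + 0.032)
sigma_true = 538.7 MPa


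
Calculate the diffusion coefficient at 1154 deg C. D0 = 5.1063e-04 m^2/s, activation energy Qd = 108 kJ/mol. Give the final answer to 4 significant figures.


D = D0 * exp(-Qd / (R*T))
T = 1427.15 K
D = 5.1063e-04 * exp(-108e3 / (8.314 * 1427.15))
D = 5.69e-08 m^2/s


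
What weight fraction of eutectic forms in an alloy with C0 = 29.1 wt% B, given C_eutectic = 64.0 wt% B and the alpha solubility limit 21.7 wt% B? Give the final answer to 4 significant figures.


f_primary = (C_e - C0) / (C_e - C_alpha_max)
f_primary = (64.0 - 29.1) / (64.0 - 21.7)
f_primary = 0.825059
f_eutectic = 1 - 0.825059 = 0.1749


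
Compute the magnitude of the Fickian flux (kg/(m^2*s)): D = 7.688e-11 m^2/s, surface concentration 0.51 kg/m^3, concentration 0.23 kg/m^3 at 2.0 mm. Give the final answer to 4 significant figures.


J = -D * (dC/dx) = D * (C1 - C2) / dx
J = 7.688e-11 * (0.51 - 0.23) / 2e-03
J = 1.076e-08 kg/(m^2*s)


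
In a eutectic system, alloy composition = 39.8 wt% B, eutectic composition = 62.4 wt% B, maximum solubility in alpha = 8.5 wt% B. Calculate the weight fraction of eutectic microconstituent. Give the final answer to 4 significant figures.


f_primary = (C_e - C0) / (C_e - C_alpha_max)
f_primary = (62.4 - 39.8) / (62.4 - 8.5)
f_primary = 0.419295
f_eutectic = 1 - 0.419295 = 0.5807


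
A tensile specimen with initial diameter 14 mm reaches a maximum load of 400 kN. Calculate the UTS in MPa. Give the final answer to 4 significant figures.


A0 = pi*(d/2)^2 = pi*(14/2)^2 = 153.938 mm^2
UTS = F_max / A0 = 400*1000 / 153.938
UTS = 2598 MPa


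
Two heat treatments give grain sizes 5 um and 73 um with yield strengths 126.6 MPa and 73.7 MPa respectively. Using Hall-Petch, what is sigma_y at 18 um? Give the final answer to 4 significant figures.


sigma_y = sigma0 + k / sqrt(d)
1/sqrt(d1) = 1/sqrt(5e-06) = 447.214;  1/sqrt(d2) = 117.041
k = (sigma1 - sigma2) / (1/sqrt(d1) - 1/sqrt(d2)) = (126.6 - 73.7) / (447.214 - 117.041) = 0.160219 MPa*m^0.5
sigma0 = sigma1 - k/sqrt(d1) = 126.6 - 0.160219*447.214 = 54.9477 MPa
sigma_y(d3) = 54.9477 + 0.160219 / sqrt(1.8e-05) = 92.71 MPa


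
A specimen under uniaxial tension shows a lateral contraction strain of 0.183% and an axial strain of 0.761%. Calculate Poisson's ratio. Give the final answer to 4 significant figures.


nu = -epsilon_lat / epsilon_axial
Lateral strain is contraction (negative), so using magnitudes:
nu = 0.183 / 0.761
nu = 0.2405


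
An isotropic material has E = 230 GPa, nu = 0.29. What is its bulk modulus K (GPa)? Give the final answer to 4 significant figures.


K = E / (3*(1-2*nu))
K = 230 / (3*(1-2*0.29))
K = 182.5 GPa


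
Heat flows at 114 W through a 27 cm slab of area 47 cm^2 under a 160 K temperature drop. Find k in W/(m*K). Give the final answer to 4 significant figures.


k = Q*L / (A*dT)
L = 0.27 m, A = 4.7e-03 m^2
k = 114 * 0.27 / (4.7e-03 * 160)
k = 40.93 W/(m*K)


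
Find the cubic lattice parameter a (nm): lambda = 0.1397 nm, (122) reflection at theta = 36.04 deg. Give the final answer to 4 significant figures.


d = lambda / (2*sin(theta))
d = 0.1397 / (2*sin(36.04 deg))
d = 0.118722 nm
a = d * sqrt(h^2+k^2+l^2) = 0.118722 * sqrt(9)
a = 0.3562 nm


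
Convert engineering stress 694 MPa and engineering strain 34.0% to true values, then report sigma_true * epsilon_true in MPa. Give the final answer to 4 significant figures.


sigma_true = sigma_eng * (1 + epsilon_eng)
sigma_true = 694 * (1 + 0.34) = 929.96 MPa
epsilon_true = ln(1 + epsilon_eng)
epsilon_true = ln(1 + 0.34) = 0.29267
sigma_true * epsilon_true = 929.96 * 0.29267 = 272.2 MPa


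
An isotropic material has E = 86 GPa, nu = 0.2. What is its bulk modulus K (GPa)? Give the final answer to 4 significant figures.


K = E / (3*(1-2*nu))
K = 86 / (3*(1-2*0.2))
K = 47.78 GPa


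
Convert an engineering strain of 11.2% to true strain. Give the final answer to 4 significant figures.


epsilon_true = ln(1 + epsilon_eng)
epsilon_true = ln(1 + 0.112)
epsilon_true = 0.1062


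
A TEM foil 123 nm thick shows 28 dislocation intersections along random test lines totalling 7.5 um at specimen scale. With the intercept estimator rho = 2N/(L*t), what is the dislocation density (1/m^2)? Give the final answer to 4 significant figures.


rho = 2N / (L * t)
L = 7.5 um = 7.5e-06 m, t = 123 nm = 1.23e-07 m
rho = 2 * 28 / (7.5e-06 * 1.23e-07)
rho = 6.07e+13 1/m^2


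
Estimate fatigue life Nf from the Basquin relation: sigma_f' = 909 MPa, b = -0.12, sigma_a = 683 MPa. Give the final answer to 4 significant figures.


sigma_a = sigma_f' * (2*Nf)^b
2*Nf = (sigma_a / sigma_f')^(1/b)
2*Nf = (683 / 909)^(1/-0.12)
2*Nf = 10.8275
Nf = 5.414 cycles


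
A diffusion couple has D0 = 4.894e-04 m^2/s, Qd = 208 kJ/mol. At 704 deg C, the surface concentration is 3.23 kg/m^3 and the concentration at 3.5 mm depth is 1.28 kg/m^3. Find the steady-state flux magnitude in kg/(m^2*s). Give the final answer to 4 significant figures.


Step 1: D = D0 * exp(-Qd/(R*T))
T = 704 + 273.15 = 977.15 K
D = 4.894e-04 * exp(-208e3 / (8.314 * 977.15)) = 3.7187e-15 m^2/s
Step 2: J = D * (C1 - C2) / dx
J = 3.7187e-15 * (3.23 - 1.28) / 3.5e-03
J = 2.072e-12 kg/(m^2*s)


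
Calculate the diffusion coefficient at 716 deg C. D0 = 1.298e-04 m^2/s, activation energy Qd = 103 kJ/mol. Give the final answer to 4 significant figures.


D = D0 * exp(-Qd / (R*T))
T = 989.15 K
D = 1.298e-04 * exp(-103e3 / (8.314 * 989.15))
D = 4.719e-10 m^2/s


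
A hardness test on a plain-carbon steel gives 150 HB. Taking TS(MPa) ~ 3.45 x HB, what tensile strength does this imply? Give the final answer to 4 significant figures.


TS (MPa) = 3.45 * HB
TS = 3.45 * 150
TS = 517.5 MPa


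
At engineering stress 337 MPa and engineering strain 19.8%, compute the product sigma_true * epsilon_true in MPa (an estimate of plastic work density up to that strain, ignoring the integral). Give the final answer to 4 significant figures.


sigma_true = sigma_eng * (1 + epsilon_eng)
sigma_true = 337 * (1 + 0.198) = 403.726 MPa
epsilon_true = ln(1 + epsilon_eng)
epsilon_true = ln(1 + 0.198) = 0.180653
sigma_true * epsilon_true = 403.726 * 0.180653 = 72.93 MPa


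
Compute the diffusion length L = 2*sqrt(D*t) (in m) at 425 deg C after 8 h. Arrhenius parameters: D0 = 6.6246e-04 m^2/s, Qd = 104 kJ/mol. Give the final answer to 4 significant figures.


Step 1: D = D0 * exp(-Qd/(R*T))
T = 698.15 K
D = 6.6246e-04 * exp(-104e3 / (8.314 * 698.15)) = 1.09582e-11 m^2/s
Step 2: L = 2*sqrt(D*t)
t = 8 h = 28800 s
L = 2*sqrt(1.09582e-11 * 28800) = 1.124e-03 m


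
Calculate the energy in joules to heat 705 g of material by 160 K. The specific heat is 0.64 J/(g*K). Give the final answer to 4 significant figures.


Q = m * cp * dT
Q = 705 * 0.64 * 160
Q = 72190 J


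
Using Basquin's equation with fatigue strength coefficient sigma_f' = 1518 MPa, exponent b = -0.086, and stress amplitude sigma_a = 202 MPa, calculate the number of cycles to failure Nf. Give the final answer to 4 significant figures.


sigma_a = sigma_f' * (2*Nf)^b
2*Nf = (sigma_a / sigma_f')^(1/b)
2*Nf = (202 / 1518)^(1/-0.086)
2*Nf = 1.53151e+10
Nf = 7.658e+09 cycles


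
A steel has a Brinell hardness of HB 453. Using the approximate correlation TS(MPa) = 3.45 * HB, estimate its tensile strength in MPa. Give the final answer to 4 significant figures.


TS (MPa) = 3.45 * HB
TS = 3.45 * 453
TS = 1563 MPa


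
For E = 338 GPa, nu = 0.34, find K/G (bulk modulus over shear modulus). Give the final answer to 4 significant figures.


G = E / (2*(1+nu))
G = 338 / (2*(1+0.34)) = 126.119 GPa
K = E / (3*(1-2*nu))
K = 338 / (3*(1-2*0.34)) = 352.083 GPa
K/G = 352.083 / 126.119 = 2.792


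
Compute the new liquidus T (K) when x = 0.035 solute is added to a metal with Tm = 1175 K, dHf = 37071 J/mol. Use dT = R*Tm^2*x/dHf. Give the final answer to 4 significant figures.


dT = R*Tm^2*x / dHf
dT = 8.314 * 1175^2 * 0.035 / 37071
dT = 10.8373 K
T_new = 1175 - 10.8373 = 1164 K


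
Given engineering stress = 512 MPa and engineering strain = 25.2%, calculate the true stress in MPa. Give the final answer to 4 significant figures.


sigma_true = sigma_eng * (1 + epsilon_eng)
sigma_true = 512 * (1 + 0.252)
sigma_true = 641 MPa


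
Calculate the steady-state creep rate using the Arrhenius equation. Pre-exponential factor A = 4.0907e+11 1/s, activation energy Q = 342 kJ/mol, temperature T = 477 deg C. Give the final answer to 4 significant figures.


rate = A * exp(-Q / (R*T))
T = 477 + 273.15 = 750.15 K
rate = 4.0907e+11 * exp(-342e3 / (8.314 * 750.15))
rate = 6.262e-13 1/s


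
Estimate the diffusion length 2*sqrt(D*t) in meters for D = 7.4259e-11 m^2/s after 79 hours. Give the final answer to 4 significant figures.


t = 79 hr = 284400 s
Diffusion length = 2*sqrt(D*t)
= 2*sqrt(7.4259e-11 * 284400)
= 9.191e-03 m


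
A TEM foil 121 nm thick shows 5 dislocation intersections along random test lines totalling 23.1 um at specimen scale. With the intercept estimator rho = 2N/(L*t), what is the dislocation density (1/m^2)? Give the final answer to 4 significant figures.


rho = 2N / (L * t)
L = 23.1 um = 2.31e-05 m, t = 121 nm = 1.21e-07 m
rho = 2 * 5 / (2.31e-05 * 1.21e-07)
rho = 3.578e+12 1/m^2


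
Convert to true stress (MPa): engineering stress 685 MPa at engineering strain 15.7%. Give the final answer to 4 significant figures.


sigma_true = sigma_eng * (1 + epsilon_eng)
sigma_true = 685 * (1 + 0.157)
sigma_true = 792.5 MPa


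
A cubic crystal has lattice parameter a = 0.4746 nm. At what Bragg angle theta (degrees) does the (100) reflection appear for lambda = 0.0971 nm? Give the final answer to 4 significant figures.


d = a / sqrt(h^2+k^2+l^2)
d = 0.4746 / sqrt(1) = 0.4746 nm
lambda = 2*d*sin(theta)  =>  sin(theta) = lambda / (2*d)
sin(theta) = 0.0971 / (2 * 0.4746) = 0.102297
theta = 5.871 deg


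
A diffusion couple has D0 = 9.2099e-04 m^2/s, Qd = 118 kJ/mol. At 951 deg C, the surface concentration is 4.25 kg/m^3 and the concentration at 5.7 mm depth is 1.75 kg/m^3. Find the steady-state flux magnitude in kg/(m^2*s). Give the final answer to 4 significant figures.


Step 1: D = D0 * exp(-Qd/(R*T))
T = 951 + 273.15 = 1224.15 K
D = 9.2099e-04 * exp(-118e3 / (8.314 * 1224.15)) = 8.49176e-09 m^2/s
Step 2: J = D * (C1 - C2) / dx
J = 8.49176e-09 * (4.25 - 1.75) / 5.7e-03
J = 3.724e-06 kg/(m^2*s)


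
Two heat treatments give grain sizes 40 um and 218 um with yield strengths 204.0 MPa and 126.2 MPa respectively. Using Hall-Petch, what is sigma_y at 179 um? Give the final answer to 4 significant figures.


sigma_y = sigma0 + k / sqrt(d)
1/sqrt(d1) = 1/sqrt(4e-05) = 158.114;  1/sqrt(d2) = 67.7285
k = (sigma1 - sigma2) / (1/sqrt(d1) - 1/sqrt(d2)) = (204.0 - 126.2) / (158.114 - 67.7285) = 0.860759 MPa*m^0.5
sigma0 = sigma1 - k/sqrt(d1) = 204.0 - 0.860759*158.114 = 67.902 MPa
sigma_y(d3) = 67.902 + 0.860759 / sqrt(1.79e-04) = 132.2 MPa


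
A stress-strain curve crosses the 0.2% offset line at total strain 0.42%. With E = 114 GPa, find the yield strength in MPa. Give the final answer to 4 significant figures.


Offset strain = 0.002
Elastic strain at yield = total_strain - offset = 4.2e-03 - 0.002 = 2.2e-03
sigma_y = E * elastic_strain = 114000 * 2.2e-03
sigma_y = 250.8 MPa


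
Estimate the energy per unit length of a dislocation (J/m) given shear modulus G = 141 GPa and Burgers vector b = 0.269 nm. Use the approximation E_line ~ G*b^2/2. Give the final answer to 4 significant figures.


E = G*b^2/2
b = 0.269 nm = 2.69e-10 m
G = 141 GPa = 1.41e+11 Pa
E = 0.5 * 1.41e+11 * (2.69e-10)^2
E = 5.101e-09 J/m


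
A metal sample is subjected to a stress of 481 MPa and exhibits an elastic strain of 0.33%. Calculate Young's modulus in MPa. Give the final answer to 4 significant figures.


E = sigma / epsilon
epsilon = 0.33% = 3.3e-03
E = 481 / 3.3e-03
E = 145800 MPa


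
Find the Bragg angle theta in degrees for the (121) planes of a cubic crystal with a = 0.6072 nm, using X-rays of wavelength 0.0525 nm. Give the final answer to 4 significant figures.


d = a / sqrt(h^2+k^2+l^2)
d = 0.6072 / sqrt(6) = 0.247888 nm
lambda = 2*d*sin(theta)  =>  sin(theta) = lambda / (2*d)
sin(theta) = 0.0525 / (2 * 0.247888) = 0.105894
theta = 6.079 deg


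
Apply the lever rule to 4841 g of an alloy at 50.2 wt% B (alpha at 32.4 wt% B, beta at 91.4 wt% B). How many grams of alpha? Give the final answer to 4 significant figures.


f_alpha = (C_beta - C0) / (C_beta - C_alpha)
f_alpha = (91.4 - 50.2) / (91.4 - 32.4) = 0.698305
m_alpha = f_alpha * m_total = 0.698305 * 4841 = 3380 g


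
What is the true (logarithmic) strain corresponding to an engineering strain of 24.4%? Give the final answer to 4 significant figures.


epsilon_true = ln(1 + epsilon_eng)
epsilon_true = ln(1 + 0.244)
epsilon_true = 0.2183


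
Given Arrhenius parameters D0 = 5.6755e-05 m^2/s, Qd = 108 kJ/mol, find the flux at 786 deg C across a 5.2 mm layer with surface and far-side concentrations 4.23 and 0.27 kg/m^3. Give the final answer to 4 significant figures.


Step 1: D = D0 * exp(-Qd/(R*T))
T = 786 + 273.15 = 1059.15 K
D = 5.6755e-05 * exp(-108e3 / (8.314 * 1059.15)) = 2.67621e-10 m^2/s
Step 2: J = D * (C1 - C2) / dx
J = 2.67621e-10 * (4.23 - 0.27) / 5.2e-03
J = 2.038e-07 kg/(m^2*s)


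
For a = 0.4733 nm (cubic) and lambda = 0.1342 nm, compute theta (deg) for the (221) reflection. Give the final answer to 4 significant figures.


d = a / sqrt(h^2+k^2+l^2)
d = 0.4733 / sqrt(9) = 0.157767 nm
lambda = 2*d*sin(theta)  =>  sin(theta) = lambda / (2*d)
sin(theta) = 0.1342 / (2 * 0.157767) = 0.425312
theta = 25.17 deg


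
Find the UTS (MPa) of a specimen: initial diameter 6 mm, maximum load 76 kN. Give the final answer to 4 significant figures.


A0 = pi*(d/2)^2 = pi*(6/2)^2 = 28.2743 mm^2
UTS = F_max / A0 = 76*1000 / 28.2743
UTS = 2688 MPa


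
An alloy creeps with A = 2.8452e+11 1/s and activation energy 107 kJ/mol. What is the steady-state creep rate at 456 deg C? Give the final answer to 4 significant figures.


rate = A * exp(-Q / (R*T))
T = 456 + 273.15 = 729.15 K
rate = 2.8452e+11 * exp(-107e3 / (8.314 * 729.15))
rate = 6146 1/s


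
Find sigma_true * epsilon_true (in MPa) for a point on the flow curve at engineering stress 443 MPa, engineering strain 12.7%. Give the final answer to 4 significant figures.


sigma_true = sigma_eng * (1 + epsilon_eng)
sigma_true = 443 * (1 + 0.127) = 499.261 MPa
epsilon_true = ln(1 + epsilon_eng)
epsilon_true = ln(1 + 0.127) = 0.119559
sigma_true * epsilon_true = 499.261 * 0.119559 = 59.69 MPa


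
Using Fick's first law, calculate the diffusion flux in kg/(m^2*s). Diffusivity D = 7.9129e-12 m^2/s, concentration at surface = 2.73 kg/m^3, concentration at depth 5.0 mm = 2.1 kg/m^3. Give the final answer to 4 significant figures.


J = -D * (dC/dx) = D * (C1 - C2) / dx
J = 7.9129e-12 * (2.73 - 2.1) / 5e-03
J = 9.97e-10 kg/(m^2*s)


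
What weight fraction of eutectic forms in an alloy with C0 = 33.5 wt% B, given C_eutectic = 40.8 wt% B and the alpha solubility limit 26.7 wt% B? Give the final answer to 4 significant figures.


f_primary = (C_e - C0) / (C_e - C_alpha_max)
f_primary = (40.8 - 33.5) / (40.8 - 26.7)
f_primary = 0.51773
f_eutectic = 1 - 0.51773 = 0.4823


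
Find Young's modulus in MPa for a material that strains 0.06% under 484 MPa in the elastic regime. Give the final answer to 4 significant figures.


E = sigma / epsilon
epsilon = 0.06% = 6e-04
E = 484 / 6e-04
E = 806700 MPa


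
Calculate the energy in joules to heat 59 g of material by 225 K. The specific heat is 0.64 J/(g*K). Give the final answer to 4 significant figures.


Q = m * cp * dT
Q = 59 * 0.64 * 225
Q = 8496 J


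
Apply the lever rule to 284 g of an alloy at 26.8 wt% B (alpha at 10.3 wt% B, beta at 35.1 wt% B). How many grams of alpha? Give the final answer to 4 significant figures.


f_alpha = (C_beta - C0) / (C_beta - C_alpha)
f_alpha = (35.1 - 26.8) / (35.1 - 10.3) = 0.334677
m_alpha = f_alpha * m_total = 0.334677 * 284 = 95.05 g


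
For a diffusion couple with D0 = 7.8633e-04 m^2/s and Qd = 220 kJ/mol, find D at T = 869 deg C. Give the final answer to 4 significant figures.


D = D0 * exp(-Qd / (R*T))
T = 1142.15 K
D = 7.8633e-04 * exp(-220e3 / (8.314 * 1142.15))
D = 6.821e-14 m^2/s


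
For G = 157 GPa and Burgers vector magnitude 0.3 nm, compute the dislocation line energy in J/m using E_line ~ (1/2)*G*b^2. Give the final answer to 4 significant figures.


E = G*b^2/2
b = 0.3 nm = 3e-10 m
G = 157 GPa = 1.57e+11 Pa
E = 0.5 * 1.57e+11 * (3e-10)^2
E = 7.065e-09 J/m


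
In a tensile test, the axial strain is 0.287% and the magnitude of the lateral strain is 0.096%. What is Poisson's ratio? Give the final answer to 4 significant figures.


nu = -epsilon_lat / epsilon_axial
Lateral strain is contraction (negative), so using magnitudes:
nu = 0.096 / 0.287
nu = 0.3345


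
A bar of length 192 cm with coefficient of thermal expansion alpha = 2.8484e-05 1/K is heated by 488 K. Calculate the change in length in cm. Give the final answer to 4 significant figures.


dL = L0 * alpha * dT
dL = 192 * 2.8484e-05 * 488
dL = 2.669 cm


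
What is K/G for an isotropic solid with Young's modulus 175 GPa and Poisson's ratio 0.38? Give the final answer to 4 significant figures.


G = E / (2*(1+nu))
G = 175 / (2*(1+0.38)) = 63.4058 GPa
K = E / (3*(1-2*nu))
K = 175 / (3*(1-2*0.38)) = 243.056 GPa
K/G = 243.056 / 63.4058 = 3.833


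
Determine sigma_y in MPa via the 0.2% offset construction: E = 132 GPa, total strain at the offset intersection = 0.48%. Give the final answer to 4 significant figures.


Offset strain = 0.002
Elastic strain at yield = total_strain - offset = 4.8e-03 - 0.002 = 2.8e-03
sigma_y = E * elastic_strain = 132000 * 2.8e-03
sigma_y = 369.6 MPa


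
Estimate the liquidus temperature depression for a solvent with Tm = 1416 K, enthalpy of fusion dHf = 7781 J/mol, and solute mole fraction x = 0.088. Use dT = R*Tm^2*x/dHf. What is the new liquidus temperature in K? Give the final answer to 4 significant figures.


dT = R*Tm^2*x / dHf
dT = 8.314 * 1416^2 * 0.088 / 7781
dT = 188.531 K
T_new = 1416 - 188.531 = 1227 K


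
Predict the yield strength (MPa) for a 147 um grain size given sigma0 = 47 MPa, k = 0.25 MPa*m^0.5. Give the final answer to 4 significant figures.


sigma_y = sigma0 + k / sqrt(d)
d = 147 um = 1.47e-04 m
sigma_y = 47 + 0.25 / sqrt(1.47e-04)
sigma_y = 67.62 MPa


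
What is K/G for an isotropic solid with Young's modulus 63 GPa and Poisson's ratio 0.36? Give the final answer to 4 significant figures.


G = E / (2*(1+nu))
G = 63 / (2*(1+0.36)) = 23.1618 GPa
K = E / (3*(1-2*nu))
K = 63 / (3*(1-2*0.36)) = 75 GPa
K/G = 75 / 23.1618 = 3.238


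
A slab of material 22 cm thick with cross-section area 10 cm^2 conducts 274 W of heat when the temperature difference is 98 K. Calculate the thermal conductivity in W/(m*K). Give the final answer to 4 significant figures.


k = Q*L / (A*dT)
L = 0.22 m, A = 1e-03 m^2
k = 274 * 0.22 / (1e-03 * 98)
k = 615.1 W/(m*K)


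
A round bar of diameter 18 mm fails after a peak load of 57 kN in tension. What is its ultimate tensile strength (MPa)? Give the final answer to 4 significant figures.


A0 = pi*(d/2)^2 = pi*(18/2)^2 = 254.469 mm^2
UTS = F_max / A0 = 57*1000 / 254.469
UTS = 224 MPa


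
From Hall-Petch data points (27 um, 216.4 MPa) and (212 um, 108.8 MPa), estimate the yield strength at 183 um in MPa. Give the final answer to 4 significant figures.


sigma_y = sigma0 + k / sqrt(d)
1/sqrt(d1) = 1/sqrt(2.7e-05) = 192.45;  1/sqrt(d2) = 68.6803
k = (sigma1 - sigma2) / (1/sqrt(d1) - 1/sqrt(d2)) = (216.4 - 108.8) / (192.45 - 68.6803) = 0.869356 MPa*m^0.5
sigma0 = sigma1 - k/sqrt(d1) = 216.4 - 0.869356*192.45 = 49.0924 MPa
sigma_y(d3) = 49.0924 + 0.869356 / sqrt(1.83e-04) = 113.4 MPa


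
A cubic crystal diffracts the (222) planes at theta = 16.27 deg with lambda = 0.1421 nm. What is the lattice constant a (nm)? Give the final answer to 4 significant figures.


d = lambda / (2*sin(theta))
d = 0.1421 / (2*sin(16.27 deg))
d = 0.253601 nm
a = d * sqrt(h^2+k^2+l^2) = 0.253601 * sqrt(12)
a = 0.8785 nm


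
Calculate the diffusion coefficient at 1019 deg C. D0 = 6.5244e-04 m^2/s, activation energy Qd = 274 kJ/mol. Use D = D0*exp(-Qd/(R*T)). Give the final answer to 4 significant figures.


D = D0 * exp(-Qd / (R*T))
T = 1292.15 K
D = 6.5244e-04 * exp(-274e3 / (8.314 * 1292.15))
D = 5.468e-15 m^2/s


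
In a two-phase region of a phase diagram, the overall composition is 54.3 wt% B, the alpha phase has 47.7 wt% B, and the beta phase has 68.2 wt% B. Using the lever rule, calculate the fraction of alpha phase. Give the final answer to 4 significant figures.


f_alpha = (C_beta - C0) / (C_beta - C_alpha)
f_alpha = (68.2 - 54.3) / (68.2 - 47.7)
f_alpha = 0.678


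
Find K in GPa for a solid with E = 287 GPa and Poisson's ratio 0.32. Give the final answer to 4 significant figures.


K = E / (3*(1-2*nu))
K = 287 / (3*(1-2*0.32))
K = 265.7 GPa


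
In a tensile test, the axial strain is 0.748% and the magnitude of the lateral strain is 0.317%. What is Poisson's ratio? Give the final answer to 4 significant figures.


nu = -epsilon_lat / epsilon_axial
Lateral strain is contraction (negative), so using magnitudes:
nu = 0.317 / 0.748
nu = 0.4238


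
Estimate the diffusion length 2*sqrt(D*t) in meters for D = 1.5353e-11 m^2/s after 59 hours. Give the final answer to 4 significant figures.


t = 59 hr = 212400 s
Diffusion length = 2*sqrt(D*t)
= 2*sqrt(1.5353e-11 * 212400)
= 3.612e-03 m


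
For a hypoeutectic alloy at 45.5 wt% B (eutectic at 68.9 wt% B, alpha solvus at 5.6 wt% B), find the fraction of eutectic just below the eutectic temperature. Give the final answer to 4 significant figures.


f_primary = (C_e - C0) / (C_e - C_alpha_max)
f_primary = (68.9 - 45.5) / (68.9 - 5.6)
f_primary = 0.369668
f_eutectic = 1 - 0.369668 = 0.6303
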